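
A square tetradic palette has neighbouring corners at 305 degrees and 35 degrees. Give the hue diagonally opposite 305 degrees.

A square tetradic scheme places four hues 90° apart; opposite corners are 180° apart.
305 + 180 = 485 → 485 − 360 = 125°

125°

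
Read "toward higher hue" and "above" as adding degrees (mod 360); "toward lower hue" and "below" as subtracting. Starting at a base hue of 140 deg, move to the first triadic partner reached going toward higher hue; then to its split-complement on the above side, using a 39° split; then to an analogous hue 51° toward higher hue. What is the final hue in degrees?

+120° (triadic ↑): 140 + 120 = 260°
+219° (split-comp 39° ↑): 260 + 219 = 479 → 479 − 360 = 119°
+51° (analog 51° ↑): 119 + 51 = 170°

170°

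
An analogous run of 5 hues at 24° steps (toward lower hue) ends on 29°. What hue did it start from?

125°

4 steps of 24° (toward lower hue) give a net shift of −96°.
Start = end − shift: 29 + 96 = 125°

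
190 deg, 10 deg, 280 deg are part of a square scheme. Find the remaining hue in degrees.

100°

A square tetradic scheme places four hues every 90°.
The full set through 10° is {10°, 100°, 190°, 280°}.
Given {10°, 190°, 280°}, the missing hue is 100°.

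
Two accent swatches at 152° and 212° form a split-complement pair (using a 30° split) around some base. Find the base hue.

The accents sit 30° either side of the complement, so the complement is their short-arc midpoint on the wheel.
Short-arc midpoint of 152° and 212°: 182°.
Base is 180° from the complement: 182 − 180 = 2°

2°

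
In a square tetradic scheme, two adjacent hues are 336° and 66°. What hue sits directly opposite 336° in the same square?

156°

A square tetradic scheme places four hues 90° apart; opposite corners are 180° apart.
336 + 180 = 516 → 516 − 360 = 156°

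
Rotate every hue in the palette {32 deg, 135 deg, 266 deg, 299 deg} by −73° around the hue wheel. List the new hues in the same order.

319°, 62°, 193°, 226°

32 − 73 = -41 → -41 + 360 = 319°
135 − 73 = 62°
266 − 73 = 193°
299 − 73 = 226°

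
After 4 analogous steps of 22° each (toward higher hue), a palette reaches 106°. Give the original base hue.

4 steps of 22° (toward higher hue) give a net shift of +88°.
Start = end − shift: 106 − 88 = 18°

18°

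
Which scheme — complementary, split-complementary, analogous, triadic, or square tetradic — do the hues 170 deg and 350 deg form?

Sort the hues: 170°, 350°.
Successive gaps around the wheel: 180°, 180°.
Two hues 180° apart are complementary.

complementary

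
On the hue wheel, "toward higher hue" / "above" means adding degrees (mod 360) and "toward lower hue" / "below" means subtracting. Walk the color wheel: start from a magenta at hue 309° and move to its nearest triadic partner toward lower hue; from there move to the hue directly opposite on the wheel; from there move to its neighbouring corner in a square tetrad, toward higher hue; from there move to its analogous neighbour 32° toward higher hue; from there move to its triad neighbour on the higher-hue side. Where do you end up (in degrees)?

251°

309 − 120 = 189°   (triadic ↓)
189 + 180 = 369 → 369 − 360 = 9°   (complement)
9 + 90 = 99°   (square ↑)
99 + 32 = 131°   (analog 32° ↑)
131 + 120 = 251°   (triadic ↑)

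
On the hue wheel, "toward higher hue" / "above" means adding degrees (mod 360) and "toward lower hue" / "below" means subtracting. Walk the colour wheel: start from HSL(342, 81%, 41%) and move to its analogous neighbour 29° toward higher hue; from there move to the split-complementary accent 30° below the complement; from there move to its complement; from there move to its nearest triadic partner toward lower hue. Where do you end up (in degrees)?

221°

+29° (analog 29° ↑): 342 + 29 = 371 → 371 − 360 = 11°
+150° (split-comp 30° ↓): 11 + 150 = 161°
+180° (complement): 161 + 180 = 341°
−120° (triadic ↓): 341 − 120 = 221°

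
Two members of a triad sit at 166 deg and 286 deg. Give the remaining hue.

A triad spaces three hues 120° apart.
The full set is {46°, 166°, 286°}.

46°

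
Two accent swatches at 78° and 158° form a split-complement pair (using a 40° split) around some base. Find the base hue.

298°

The accents sit 40° either side of the complement, so the complement is their short-arc midpoint on the wheel.
Short-arc midpoint of 78° and 158°: 118°.
Base is 180° from the complement: 118 − 180 = -62 → -62 + 360 = 298°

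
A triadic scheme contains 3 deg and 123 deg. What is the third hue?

243°

A triad spaces three hues 120° apart.
The full set is {3°, 123°, 243°}.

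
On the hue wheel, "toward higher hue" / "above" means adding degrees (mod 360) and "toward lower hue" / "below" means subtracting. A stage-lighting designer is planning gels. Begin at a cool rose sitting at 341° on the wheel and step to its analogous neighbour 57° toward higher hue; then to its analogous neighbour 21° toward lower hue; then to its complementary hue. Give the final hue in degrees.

197°

+57° (analog 57° ↑): 341 + 57 = 398 → 398 − 360 = 38°
−21° (analog 21° ↓): 38 − 21 = 17°
+180° (complement): 17 + 180 = 197°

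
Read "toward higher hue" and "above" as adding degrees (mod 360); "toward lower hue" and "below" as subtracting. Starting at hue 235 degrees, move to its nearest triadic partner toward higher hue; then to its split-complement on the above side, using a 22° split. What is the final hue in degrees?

+120° (triadic ↑): 235 + 120 = 355°
+202° (split-comp 22° ↑): 355 + 202 = 557 → 557 − 360 = 197°

197°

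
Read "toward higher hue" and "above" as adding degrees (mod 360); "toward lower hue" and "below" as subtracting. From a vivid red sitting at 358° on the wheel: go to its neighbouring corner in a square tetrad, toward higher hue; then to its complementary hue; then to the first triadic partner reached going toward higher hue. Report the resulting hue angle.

+90° (square ↑): 358 + 90 = 448 → 448 − 360 = 88°
+180° (complement): 88 + 180 = 268°
+120° (triadic ↑): 268 + 120 = 388 → 388 − 360 = 28°

28°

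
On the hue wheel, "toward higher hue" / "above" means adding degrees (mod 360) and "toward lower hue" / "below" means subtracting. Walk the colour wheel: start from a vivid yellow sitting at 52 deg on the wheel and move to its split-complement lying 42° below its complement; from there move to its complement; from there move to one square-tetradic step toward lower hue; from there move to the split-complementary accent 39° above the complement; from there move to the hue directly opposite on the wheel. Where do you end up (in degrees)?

+138° (split-comp 42° ↓): 52 + 138 = 190°
+180° (complement): 190 + 180 = 370 → 370 − 360 = 10°
−90° (square ↓): 10 − 90 = -80 → -80 + 360 = 280°
+219° (split-comp 39° ↑): 280 + 219 = 499 → 499 − 360 = 139°
+180° (complement): 139 + 180 = 319°

319°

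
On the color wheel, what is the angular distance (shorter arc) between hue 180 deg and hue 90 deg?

|180 − 90| = 90.
90 ≤ 180, so the shorter arc is 90°.

90°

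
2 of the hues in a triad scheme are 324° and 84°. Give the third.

A triad places three hues 120° apart.
The full set through 84° is {84°, 204°, 324°}.
Given {84°, 324°}, the missing hue is 204°.

204°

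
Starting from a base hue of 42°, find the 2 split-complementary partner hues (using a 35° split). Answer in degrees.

Complement of 42°: 42 + 180 = 222°
222 − 35 = 187°
222 + 35 = 257°

187° and 257°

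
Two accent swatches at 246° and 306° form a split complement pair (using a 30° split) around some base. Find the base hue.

96°

The accents sit 30° either side of the complement, so the complement is their short-arc midpoint on the wheel.
Short-arc midpoint of 246° and 306°: 276°.
Base is 180° from the complement: 276 − 180 = 96°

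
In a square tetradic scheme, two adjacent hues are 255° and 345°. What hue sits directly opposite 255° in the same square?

75°

A square tetradic scheme places four hues 90° apart; opposite corners are 180° apart.
255 + 180 = 435 → 435 − 360 = 75°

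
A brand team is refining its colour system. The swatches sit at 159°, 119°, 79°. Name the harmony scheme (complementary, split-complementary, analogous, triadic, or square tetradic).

Sort the hues: 79°, 119°, 159°.
Successive gaps around the wheel: 40°, 40°, 280°.
A run of hues at equal small steps (40°) with one large closing gap is an analogous group.

analogous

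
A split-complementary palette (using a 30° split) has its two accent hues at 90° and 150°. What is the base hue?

The accents sit 30° either side of the complement, so the complement is their short-arc midpoint on the wheel.
Short-arc midpoint of 90° and 150°: 120°.
Base is 180° from the complement: 120 − 180 = -60 → -60 + 360 = 300°

300°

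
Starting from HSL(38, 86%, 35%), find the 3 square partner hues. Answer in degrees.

38 + 90 = 128°
38 + 180 = 218°
38 + 270 = 308°

128°, 218°, and 308°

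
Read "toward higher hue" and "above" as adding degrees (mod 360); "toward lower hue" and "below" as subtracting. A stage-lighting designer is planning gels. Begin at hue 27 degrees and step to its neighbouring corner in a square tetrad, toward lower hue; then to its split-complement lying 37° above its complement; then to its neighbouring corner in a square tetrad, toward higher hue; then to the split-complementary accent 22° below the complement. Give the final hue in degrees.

−90° (square ↓): 27 − 90 = -63 → -63 + 360 = 297°
+217° (split-comp 37° ↑): 297 + 217 = 514 → 514 − 360 = 154°
+90° (square ↑): 154 + 90 = 244°
+158° (split-comp 22° ↓): 244 + 158 = 402 → 402 − 360 = 42°

42°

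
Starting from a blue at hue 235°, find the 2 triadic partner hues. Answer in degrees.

355° and 115°

A triad places three hues 120° apart.
235 + 120 = 355°
235 + 240 = 475 → 475 − 360 = 115°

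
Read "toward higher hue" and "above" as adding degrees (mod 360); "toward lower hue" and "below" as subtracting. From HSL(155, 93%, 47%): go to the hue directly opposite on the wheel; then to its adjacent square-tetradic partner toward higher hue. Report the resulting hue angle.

155 + 180 = 335°   (complement)
335 + 90 = 425 → 425 − 360 = 65°   (square ↑)

65°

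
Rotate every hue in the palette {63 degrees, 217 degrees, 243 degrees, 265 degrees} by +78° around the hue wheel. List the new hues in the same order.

141°, 295°, 321°, 343°

63 + 78 = 141°
217 + 78 = 295°
243 + 78 = 321°
265 + 78 = 343°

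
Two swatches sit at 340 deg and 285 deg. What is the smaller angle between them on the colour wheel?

55°

|340 − 285| = 55.
55 ≤ 180, so the shorter arc is 55°.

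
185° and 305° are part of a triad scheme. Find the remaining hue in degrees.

65°

A triad places three hues 120° apart.
The full set through 185° is {65°, 185°, 305°}.
Given {185°, 305°}, the missing hue is 65°.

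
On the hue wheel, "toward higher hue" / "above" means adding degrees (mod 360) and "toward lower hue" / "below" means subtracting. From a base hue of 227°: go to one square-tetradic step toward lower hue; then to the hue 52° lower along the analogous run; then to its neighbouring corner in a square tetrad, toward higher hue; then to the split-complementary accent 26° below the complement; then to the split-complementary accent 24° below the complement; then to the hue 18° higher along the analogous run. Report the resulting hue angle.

227 − 90 = 137°   (square ↓)
137 − 52 = 85°   (analog 52° ↓)
85 + 90 = 175°   (square ↑)
175 + 154 = 329°   (split-comp 26° ↓)
329 + 156 = 485 → 485 − 360 = 125°   (split-comp 24° ↓)
125 + 18 = 143°   (analog 18° ↑)

143°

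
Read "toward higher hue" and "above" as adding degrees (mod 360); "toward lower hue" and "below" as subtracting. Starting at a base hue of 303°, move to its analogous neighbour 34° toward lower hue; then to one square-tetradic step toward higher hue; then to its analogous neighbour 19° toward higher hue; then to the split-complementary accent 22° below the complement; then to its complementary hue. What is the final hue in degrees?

356°

−34° (analog 34° ↓): 303 − 34 = 269°
+90° (square ↑): 269 + 90 = 359°
+19° (analog 19° ↑): 359 + 19 = 378 → 378 − 360 = 18°
+158° (split-comp 22° ↓): 18 + 158 = 176°
+180° (complement): 176 + 180 = 356°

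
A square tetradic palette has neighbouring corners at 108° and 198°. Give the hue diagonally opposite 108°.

A square tetradic scheme places four hues 90° apart; opposite corners are 180° apart.
108 + 180 = 288°

288°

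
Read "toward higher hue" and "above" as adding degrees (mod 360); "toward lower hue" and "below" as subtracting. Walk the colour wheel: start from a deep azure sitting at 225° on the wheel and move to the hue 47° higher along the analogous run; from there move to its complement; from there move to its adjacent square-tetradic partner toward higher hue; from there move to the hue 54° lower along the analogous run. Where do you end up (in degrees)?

225 + 47 = 272°   (analog 47° ↑)
272 + 180 = 452 → 452 − 360 = 92°   (complement)
92 + 90 = 182°   (square ↑)
182 − 54 = 128°   (analog 54° ↓)

128°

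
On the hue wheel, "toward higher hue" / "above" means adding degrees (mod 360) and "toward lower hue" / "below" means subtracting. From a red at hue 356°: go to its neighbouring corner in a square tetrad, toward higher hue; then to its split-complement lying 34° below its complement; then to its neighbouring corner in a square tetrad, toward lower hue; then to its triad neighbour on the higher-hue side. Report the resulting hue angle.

262°

square ↑ +90°: 356 + 90 = 446 → 446 − 360 = 86°
split-comp 34° ↓ +146°: 86 + 146 = 232°
square ↓ −90°: 232 − 90 = 142°
triadic ↑ +120°: 142 + 120 = 262°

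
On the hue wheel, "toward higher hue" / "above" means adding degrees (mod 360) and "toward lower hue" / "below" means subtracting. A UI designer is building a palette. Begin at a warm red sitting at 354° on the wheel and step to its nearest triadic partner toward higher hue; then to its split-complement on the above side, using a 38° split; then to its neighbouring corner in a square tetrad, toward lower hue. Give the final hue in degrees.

354 + 120 = 474 → 474 − 360 = 114°   (triadic ↑)
114 + 218 = 332°   (split-comp 38° ↑)
332 − 90 = 242°   (square ↓)

242°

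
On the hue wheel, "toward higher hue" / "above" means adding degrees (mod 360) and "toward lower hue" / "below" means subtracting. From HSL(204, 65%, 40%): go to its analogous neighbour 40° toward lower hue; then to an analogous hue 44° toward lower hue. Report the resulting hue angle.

120°

analog 40° ↓ −40°: 204 − 40 = 164°
analog 44° ↓ −44°: 164 − 44 = 120°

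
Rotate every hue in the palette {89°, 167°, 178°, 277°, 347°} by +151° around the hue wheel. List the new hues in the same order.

240°, 318°, 329°, 68°, 138°

89 + 151 = 240°
167 + 151 = 318°
178 + 151 = 329°
277 + 151 = 428 → 428 − 360 = 68°
347 + 151 = 498 → 498 − 360 = 138°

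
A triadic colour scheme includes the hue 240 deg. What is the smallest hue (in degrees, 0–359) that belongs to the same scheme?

A triad places three hues 120° apart.
The full set through 240° is {0°, 120°, 240°}.

0°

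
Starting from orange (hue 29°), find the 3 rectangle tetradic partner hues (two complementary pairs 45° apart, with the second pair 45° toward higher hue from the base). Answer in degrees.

A rectangular tetradic uses two complementary pairs 45° apart: offsets 0°, 45°, 180°, 225°.
29 + 45 = 74°
29 + 180 = 209°
29 + 225 = 254°

74°, 209°, 254°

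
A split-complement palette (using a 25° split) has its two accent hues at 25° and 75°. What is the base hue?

230°

The accents sit 25° either side of the complement, so the complement is their short-arc midpoint on the wheel.
Short-arc midpoint of 25° and 75°: 50°.
Base is 180° from the complement: 50 − 180 = -130 → -130 + 360 = 230°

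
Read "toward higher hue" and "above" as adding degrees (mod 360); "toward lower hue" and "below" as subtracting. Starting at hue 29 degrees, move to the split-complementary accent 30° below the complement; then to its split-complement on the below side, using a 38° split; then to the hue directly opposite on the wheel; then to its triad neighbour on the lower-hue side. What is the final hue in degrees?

21°

split-comp 30° ↓ +150°: 29 + 150 = 179°
split-comp 38° ↓ +142°: 179 + 142 = 321°
complement +180°: 321 + 180 = 501 → 501 − 360 = 141°
triadic ↓ −120°: 141 − 120 = 21°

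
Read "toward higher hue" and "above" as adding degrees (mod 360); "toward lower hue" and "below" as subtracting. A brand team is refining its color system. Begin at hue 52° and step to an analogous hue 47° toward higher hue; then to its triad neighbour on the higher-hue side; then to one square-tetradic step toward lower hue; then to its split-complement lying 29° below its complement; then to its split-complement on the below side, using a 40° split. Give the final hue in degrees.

analog 47° ↑ +47°: 52 + 47 = 99°
triadic ↑ +120°: 99 + 120 = 219°
square ↓ −90°: 219 − 90 = 129°
split-comp 29° ↓ +151°: 129 + 151 = 280°
split-comp 40° ↓ +140°: 280 + 140 = 420 → 420 − 360 = 60°

60°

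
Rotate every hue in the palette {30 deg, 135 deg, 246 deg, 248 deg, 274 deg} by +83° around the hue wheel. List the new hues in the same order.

113°, 218°, 329°, 331°, 357°

30 + 83 = 113°
135 + 83 = 218°
246 + 83 = 329°
248 + 83 = 331°
274 + 83 = 357°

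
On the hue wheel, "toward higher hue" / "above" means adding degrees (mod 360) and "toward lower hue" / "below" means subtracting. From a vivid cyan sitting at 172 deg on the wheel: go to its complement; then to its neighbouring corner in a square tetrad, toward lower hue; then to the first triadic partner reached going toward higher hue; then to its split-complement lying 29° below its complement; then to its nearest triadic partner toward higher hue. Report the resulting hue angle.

293°

172 + 180 = 352°   (complement)
352 − 90 = 262°   (square ↓)
262 + 120 = 382 → 382 − 360 = 22°   (triadic ↑)
22 + 151 = 173°   (split-comp 29° ↓)
173 + 120 = 293°   (triadic ↑)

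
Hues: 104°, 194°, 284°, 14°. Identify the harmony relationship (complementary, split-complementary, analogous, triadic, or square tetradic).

square tetradic

Sort the hues: 14°, 104°, 194°, 284°.
Successive gaps around the wheel: 90°, 90°, 90°, 90°.
Four hues every 90° form a square tetradic scheme.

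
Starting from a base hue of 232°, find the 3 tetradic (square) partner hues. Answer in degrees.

322°, 52° and 142°

A square tetradic scheme places four hues every 90°.
232 + 90 = 322°
232 + 180 = 412 → 412 − 360 = 52°
232 + 270 = 502 → 502 − 360 = 142°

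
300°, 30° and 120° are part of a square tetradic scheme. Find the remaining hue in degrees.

A square tetradic scheme places four hues every 90°.
The full set through 30° is {30°, 120°, 210°, 300°}.
Given {30°, 120°, 300°}, the missing hue is 210°.

210°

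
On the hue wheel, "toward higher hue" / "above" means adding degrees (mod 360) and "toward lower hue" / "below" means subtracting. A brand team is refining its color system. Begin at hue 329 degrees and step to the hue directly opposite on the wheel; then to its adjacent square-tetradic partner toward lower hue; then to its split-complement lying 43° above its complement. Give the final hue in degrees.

282°

+180° (complement): 329 + 180 = 509 → 509 − 360 = 149°
−90° (square ↓): 149 − 90 = 59°
+223° (split-comp 43° ↑): 59 + 223 = 282°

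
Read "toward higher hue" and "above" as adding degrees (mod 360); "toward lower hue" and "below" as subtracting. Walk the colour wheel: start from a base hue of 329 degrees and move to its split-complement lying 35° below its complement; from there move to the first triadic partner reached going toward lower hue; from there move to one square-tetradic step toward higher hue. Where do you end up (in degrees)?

84°

split-comp 35° ↓ +145°: 329 + 145 = 474 → 474 − 360 = 114°
triadic ↓ −120°: 114 − 120 = -6 → -6 + 360 = 354°
square ↑ +90°: 354 + 90 = 444 → 444 − 360 = 84°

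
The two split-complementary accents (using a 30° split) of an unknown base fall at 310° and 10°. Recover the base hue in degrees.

160°

The accents sit 30° either side of the complement, so the complement is their short-arc midpoint on the wheel.
Short-arc midpoint of 310° and 10°: 340°.
Base is 180° from the complement: 340 − 180 = 160°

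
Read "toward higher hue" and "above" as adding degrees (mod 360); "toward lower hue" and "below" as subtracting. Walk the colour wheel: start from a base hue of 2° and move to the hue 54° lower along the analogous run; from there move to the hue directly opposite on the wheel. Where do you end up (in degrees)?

analog 54° ↓ −54°: 2 − 54 = -52 → -52 + 360 = 308°
complement +180°: 308 + 180 = 488 → 488 − 360 = 128°

128°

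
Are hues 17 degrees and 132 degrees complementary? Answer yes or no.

Angular distance: |17 − 132| = 115 = 115°.
Complementary requires 180°.

no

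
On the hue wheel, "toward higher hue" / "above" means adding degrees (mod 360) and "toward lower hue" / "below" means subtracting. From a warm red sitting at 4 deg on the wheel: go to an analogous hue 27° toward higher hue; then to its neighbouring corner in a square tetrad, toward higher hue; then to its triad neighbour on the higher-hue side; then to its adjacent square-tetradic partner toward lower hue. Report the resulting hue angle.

151°

+27° (analog 27° ↑): 4 + 27 = 31°
+90° (square ↑): 31 + 90 = 121°
+120° (triadic ↑): 121 + 120 = 241°
−90° (square ↓): 241 − 90 = 151°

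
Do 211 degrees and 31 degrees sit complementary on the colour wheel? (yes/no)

yes

Angular distance: |211 − 31| = 180 = 180°.
Complementary requires 180°.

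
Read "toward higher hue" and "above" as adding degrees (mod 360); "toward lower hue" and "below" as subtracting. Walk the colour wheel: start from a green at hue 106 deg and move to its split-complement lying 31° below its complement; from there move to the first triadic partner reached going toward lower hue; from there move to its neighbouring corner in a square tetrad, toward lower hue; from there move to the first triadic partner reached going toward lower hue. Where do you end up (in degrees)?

split-comp 31° ↓ +149°: 106 + 149 = 255°
triadic ↓ −120°: 255 − 120 = 135°
square ↓ −90°: 135 − 90 = 45°
triadic ↓ −120°: 45 − 120 = -75 → -75 + 360 = 285°

285°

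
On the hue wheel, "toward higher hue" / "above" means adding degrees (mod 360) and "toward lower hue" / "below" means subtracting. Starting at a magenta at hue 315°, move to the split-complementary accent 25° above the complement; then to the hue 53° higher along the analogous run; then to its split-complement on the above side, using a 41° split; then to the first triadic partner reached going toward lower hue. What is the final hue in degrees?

315 + 205 = 520 → 520 − 360 = 160°   (split-comp 25° ↑)
160 + 53 = 213°   (analog 53° ↑)
213 + 221 = 434 → 434 − 360 = 74°   (split-comp 41° ↑)
74 − 120 = -46 → -46 + 360 = 314°   (triadic ↓)

314°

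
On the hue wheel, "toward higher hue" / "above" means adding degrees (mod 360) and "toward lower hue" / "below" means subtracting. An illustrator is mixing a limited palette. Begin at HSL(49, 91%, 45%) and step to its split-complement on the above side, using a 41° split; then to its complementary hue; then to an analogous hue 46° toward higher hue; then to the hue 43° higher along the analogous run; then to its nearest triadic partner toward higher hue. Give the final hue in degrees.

split-comp 41° ↑ +221°: 49 + 221 = 270°
complement +180°: 270 + 180 = 450 → 450 − 360 = 90°
analog 46° ↑ +46°: 90 + 46 = 136°
analog 43° ↑ +43°: 136 + 43 = 179°
triadic ↑ +120°: 179 + 120 = 299°

299°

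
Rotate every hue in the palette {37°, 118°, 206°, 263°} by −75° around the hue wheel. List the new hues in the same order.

322°, 43°, 131°, 188°

37 − 75 = -38 → -38 + 360 = 322°
118 − 75 = 43°
206 − 75 = 131°
263 − 75 = 188°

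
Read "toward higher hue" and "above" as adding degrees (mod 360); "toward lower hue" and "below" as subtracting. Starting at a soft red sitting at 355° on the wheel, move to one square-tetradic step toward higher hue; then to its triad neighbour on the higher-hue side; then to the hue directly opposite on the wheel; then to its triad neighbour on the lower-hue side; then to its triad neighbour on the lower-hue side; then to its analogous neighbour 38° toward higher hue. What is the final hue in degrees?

355 + 90 = 445 → 445 − 360 = 85°   (square ↑)
85 + 120 = 205°   (triadic ↑)
205 + 180 = 385 → 385 − 360 = 25°   (complement)
25 − 120 = -95 → -95 + 360 = 265°   (triadic ↓)
265 − 120 = 145°   (triadic ↓)
145 + 38 = 183°   (analog 38° ↑)

183°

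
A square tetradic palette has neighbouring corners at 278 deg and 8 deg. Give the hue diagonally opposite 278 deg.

A square tetradic scheme places four hues 90° apart; opposite corners are 180° apart.
278 + 180 = 458 → 458 − 360 = 98°

98°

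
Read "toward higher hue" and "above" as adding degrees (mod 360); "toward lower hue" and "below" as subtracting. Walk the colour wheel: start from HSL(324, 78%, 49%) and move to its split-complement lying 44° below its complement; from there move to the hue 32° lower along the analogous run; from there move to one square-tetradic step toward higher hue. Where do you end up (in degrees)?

324 + 136 = 460 → 460 − 360 = 100°   (split-comp 44° ↓)
100 − 32 = 68°   (analog 32° ↓)
68 + 90 = 158°   (square ↑)

158°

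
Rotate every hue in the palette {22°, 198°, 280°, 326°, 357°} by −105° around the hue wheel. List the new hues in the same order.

22 − 105 = -83 → -83 + 360 = 277°
198 − 105 = 93°
280 − 105 = 175°
326 − 105 = 221°
357 − 105 = 252°

277°, 93°, 175°, 221°, 252°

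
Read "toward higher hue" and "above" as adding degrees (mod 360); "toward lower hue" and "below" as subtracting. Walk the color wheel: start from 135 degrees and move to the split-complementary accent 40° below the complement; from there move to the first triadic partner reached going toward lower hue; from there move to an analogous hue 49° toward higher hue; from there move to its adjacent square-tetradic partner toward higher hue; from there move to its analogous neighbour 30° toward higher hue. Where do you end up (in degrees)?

324°

split-comp 40° ↓ +140°: 135 + 140 = 275°
triadic ↓ −120°: 275 − 120 = 155°
analog 49° ↑ +49°: 155 + 49 = 204°
square ↑ +90°: 204 + 90 = 294°
analog 30° ↑ +30°: 294 + 30 = 324°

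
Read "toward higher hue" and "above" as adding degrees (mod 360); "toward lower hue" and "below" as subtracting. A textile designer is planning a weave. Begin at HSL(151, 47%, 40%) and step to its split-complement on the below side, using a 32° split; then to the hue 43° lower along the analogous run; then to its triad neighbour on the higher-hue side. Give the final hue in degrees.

151 + 148 = 299°   (split-comp 32° ↓)
299 − 43 = 256°   (analog 43° ↓)
256 + 120 = 376 → 376 − 360 = 16°   (triadic ↑)

16°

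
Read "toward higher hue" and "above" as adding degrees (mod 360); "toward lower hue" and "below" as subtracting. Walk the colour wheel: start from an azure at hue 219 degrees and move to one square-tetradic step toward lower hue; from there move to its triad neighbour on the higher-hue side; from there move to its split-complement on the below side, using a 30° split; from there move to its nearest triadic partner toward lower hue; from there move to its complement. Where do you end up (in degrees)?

219 − 90 = 129°   (square ↓)
129 + 120 = 249°   (triadic ↑)
249 + 150 = 399 → 399 − 360 = 39°   (split-comp 30° ↓)
39 − 120 = -81 → -81 + 360 = 279°   (triadic ↓)
279 + 180 = 459 → 459 − 360 = 99°   (complement)

99°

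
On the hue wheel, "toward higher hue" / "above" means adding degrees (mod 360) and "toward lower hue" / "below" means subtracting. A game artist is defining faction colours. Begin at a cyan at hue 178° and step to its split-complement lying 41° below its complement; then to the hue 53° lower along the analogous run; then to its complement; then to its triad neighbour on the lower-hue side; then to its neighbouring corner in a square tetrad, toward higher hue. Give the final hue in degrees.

split-comp 41° ↓ +139°: 178 + 139 = 317°
analog 53° ↓ −53°: 317 − 53 = 264°
complement +180°: 264 + 180 = 444 → 444 − 360 = 84°
triadic ↓ −120°: 84 − 120 = -36 → -36 + 360 = 324°
square ↑ +90°: 324 + 90 = 414 → 414 − 360 = 54°

54°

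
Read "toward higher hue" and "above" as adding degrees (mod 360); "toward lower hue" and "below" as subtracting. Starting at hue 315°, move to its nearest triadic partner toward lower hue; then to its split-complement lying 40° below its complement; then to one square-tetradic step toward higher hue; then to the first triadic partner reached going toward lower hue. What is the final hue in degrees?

305°

triadic ↓ −120°: 315 − 120 = 195°
split-comp 40° ↓ +140°: 195 + 140 = 335°
square ↑ +90°: 335 + 90 = 425 → 425 − 360 = 65°
triadic ↓ −120°: 65 − 120 = -55 → -55 + 360 = 305°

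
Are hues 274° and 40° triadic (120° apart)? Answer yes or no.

no

Angular distance: |274 − 40| = 234; shorter arc = 360 − 234 = 126°.
Triadic (120° apart) requires 120°.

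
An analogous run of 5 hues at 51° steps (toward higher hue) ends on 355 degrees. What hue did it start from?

151°

4 steps of 51° (toward higher hue) give a net shift of +204°.
Start = end − shift: 355 − 204 = 151°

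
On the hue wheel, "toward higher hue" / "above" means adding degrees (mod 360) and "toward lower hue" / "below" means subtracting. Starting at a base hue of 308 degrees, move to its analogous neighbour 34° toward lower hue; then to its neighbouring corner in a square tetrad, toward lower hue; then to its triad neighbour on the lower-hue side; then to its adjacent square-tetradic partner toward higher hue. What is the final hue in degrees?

−34° (analog 34° ↓): 308 − 34 = 274°
−90° (square ↓): 274 − 90 = 184°
−120° (triadic ↓): 184 − 120 = 64°
+90° (square ↑): 64 + 90 = 154°

154°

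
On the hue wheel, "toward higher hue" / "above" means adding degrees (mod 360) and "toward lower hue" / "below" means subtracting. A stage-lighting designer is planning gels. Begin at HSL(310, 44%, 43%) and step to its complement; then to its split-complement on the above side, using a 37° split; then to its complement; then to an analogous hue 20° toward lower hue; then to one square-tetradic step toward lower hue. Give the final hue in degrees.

57°

+180° (complement): 310 + 180 = 490 → 490 − 360 = 130°
+217° (split-comp 37° ↑): 130 + 217 = 347°
+180° (complement): 347 + 180 = 527 → 527 − 360 = 167°
−20° (analog 20° ↓): 167 − 20 = 147°
−90° (square ↓): 147 − 90 = 57°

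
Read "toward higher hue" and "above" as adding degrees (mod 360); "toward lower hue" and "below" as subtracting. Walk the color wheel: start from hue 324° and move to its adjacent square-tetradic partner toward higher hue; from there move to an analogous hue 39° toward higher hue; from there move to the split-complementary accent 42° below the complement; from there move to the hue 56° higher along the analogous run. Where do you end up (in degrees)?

287°

+90° (square ↑): 324 + 90 = 414 → 414 − 360 = 54°
+39° (analog 39° ↑): 54 + 39 = 93°
+138° (split-comp 42° ↓): 93 + 138 = 231°
+56° (analog 56° ↑): 231 + 56 = 287°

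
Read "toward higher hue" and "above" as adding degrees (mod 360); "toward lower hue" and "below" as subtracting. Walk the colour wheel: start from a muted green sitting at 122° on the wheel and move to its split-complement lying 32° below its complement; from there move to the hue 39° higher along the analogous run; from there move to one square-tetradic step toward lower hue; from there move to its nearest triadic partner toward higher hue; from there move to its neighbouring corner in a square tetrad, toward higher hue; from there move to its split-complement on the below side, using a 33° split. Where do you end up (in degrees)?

216°

split-comp 32° ↓ +148°: 122 + 148 = 270°
analog 39° ↑ +39°: 270 + 39 = 309°
square ↓ −90°: 309 − 90 = 219°
triadic ↑ +120°: 219 + 120 = 339°
square ↑ +90°: 339 + 90 = 429 → 429 − 360 = 69°
split-comp 33° ↓ +147°: 69 + 147 = 216°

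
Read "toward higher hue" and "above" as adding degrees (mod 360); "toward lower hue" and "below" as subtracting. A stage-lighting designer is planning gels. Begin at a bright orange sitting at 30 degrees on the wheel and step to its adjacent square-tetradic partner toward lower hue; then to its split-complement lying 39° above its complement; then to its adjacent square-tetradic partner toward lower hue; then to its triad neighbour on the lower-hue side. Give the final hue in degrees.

309°

−90° (square ↓): 30 − 90 = -60 → -60 + 360 = 300°
+219° (split-comp 39° ↑): 300 + 219 = 519 → 519 − 360 = 159°
−90° (square ↓): 159 − 90 = 69°
−120° (triadic ↓): 69 − 120 = -51 → -51 + 360 = 309°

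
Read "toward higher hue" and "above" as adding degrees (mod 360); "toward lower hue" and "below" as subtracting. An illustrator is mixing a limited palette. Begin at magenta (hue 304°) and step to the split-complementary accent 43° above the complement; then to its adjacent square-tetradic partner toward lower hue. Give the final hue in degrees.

+223° (split-comp 43° ↑): 304 + 223 = 527 → 527 − 360 = 167°
−90° (square ↓): 167 − 90 = 77°

77°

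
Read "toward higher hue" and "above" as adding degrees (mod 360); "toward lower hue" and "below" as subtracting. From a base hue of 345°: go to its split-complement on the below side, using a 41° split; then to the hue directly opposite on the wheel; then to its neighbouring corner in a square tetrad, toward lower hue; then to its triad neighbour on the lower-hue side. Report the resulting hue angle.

split-comp 41° ↓ +139°: 345 + 139 = 484 → 484 − 360 = 124°
complement +180°: 124 + 180 = 304°
square ↓ −90°: 304 − 90 = 214°
triadic ↓ −120°: 214 − 120 = 94°

94°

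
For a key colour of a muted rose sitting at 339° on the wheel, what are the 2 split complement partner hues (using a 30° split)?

129° and 189°

Split-complementary hues sit 30° either side of the complement.
Complement of 339°: 339 + 180 = 519 → 519 − 360 = 159°
159 − 30 = 129°
159 + 30 = 189°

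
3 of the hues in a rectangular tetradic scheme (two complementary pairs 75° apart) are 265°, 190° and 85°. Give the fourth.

10°

A rectangular tetradic uses two complementary pairs 75° apart: offsets 0°, 75°, 180°, 255°.
Among {85°, 190°, 265°}, 265° and 85° are a 180° pair.
The remaining hue 190° needs its own complement: 190 + 180 = 370 → 370 − 360 = 10°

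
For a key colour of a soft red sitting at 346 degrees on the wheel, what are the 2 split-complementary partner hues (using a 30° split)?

136° and 196°

Split-complementary hues sit 30° either side of the complement.
Complement of 346 degrees: 346 + 180 = 526 → 526 − 360 = 166°
166 − 30 = 136°
166 + 30 = 196°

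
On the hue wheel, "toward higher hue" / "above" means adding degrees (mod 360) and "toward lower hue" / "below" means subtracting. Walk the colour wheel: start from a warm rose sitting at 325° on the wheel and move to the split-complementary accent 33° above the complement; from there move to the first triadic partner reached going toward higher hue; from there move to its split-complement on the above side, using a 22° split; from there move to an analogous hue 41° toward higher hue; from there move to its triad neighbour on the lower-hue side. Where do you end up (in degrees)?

61°

+213° (split-comp 33° ↑): 325 + 213 = 538 → 538 − 360 = 178°
+120° (triadic ↑): 178 + 120 = 298°
+202° (split-comp 22° ↑): 298 + 202 = 500 → 500 − 360 = 140°
+41° (analog 41° ↑): 140 + 41 = 181°
−120° (triadic ↓): 181 − 120 = 61°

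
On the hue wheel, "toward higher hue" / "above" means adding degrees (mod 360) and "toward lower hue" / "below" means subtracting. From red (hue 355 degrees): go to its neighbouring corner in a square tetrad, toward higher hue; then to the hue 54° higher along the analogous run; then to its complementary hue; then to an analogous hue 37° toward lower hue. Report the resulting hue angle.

282°

355 + 90 = 445 → 445 − 360 = 85°   (square ↑)
85 + 54 = 139°   (analog 54° ↑)
139 + 180 = 319°   (complement)
319 − 37 = 282°   (analog 37° ↓)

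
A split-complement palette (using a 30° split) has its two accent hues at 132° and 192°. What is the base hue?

342°

The accents sit 30° either side of the complement, so the complement is their short-arc midpoint on the wheel.
Short-arc midpoint of 132° and 192°: 162°.
Base is 180° from the complement: 162 − 180 = -18 → -18 + 360 = 342°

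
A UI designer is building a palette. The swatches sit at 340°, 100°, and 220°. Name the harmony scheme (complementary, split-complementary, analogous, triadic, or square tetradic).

Sort the hues: 100°, 220°, 340°.
Successive gaps around the wheel: 120°, 120°, 120°.
Three hues equally spaced 120° apart form a triad.

triadic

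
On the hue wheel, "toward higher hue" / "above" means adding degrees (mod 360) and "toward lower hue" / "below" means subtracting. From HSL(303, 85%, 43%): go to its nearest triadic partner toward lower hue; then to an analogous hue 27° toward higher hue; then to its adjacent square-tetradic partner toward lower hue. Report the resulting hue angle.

−120° (triadic ↓): 303 − 120 = 183°
+27° (analog 27° ↑): 183 + 27 = 210°
−90° (square ↓): 210 − 90 = 120°

120°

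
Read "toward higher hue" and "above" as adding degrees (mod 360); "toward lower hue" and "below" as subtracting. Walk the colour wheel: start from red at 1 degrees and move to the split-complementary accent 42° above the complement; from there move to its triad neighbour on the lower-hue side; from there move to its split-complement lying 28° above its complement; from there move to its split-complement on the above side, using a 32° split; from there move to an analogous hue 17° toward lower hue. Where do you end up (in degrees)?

split-comp 42° ↑ +222°: 1 + 222 = 223°
triadic ↓ −120°: 223 − 120 = 103°
split-comp 28° ↑ +208°: 103 + 208 = 311°
split-comp 32° ↑ +212°: 311 + 212 = 523 → 523 − 360 = 163°
analog 17° ↓ −17°: 163 − 17 = 146°

146°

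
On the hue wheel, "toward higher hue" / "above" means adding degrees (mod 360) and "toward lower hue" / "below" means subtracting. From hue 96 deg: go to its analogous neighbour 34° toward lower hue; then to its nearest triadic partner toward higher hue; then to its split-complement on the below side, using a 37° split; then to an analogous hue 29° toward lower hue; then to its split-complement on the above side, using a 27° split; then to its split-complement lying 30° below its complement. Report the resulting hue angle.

analog 34° ↓ −34°: 96 − 34 = 62°
triadic ↑ +120°: 62 + 120 = 182°
split-comp 37° ↓ +143°: 182 + 143 = 325°
analog 29° ↓ −29°: 325 − 29 = 296°
split-comp 27° ↑ +207°: 296 + 207 = 503 → 503 − 360 = 143°
split-comp 30° ↓ +150°: 143 + 150 = 293°

293°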